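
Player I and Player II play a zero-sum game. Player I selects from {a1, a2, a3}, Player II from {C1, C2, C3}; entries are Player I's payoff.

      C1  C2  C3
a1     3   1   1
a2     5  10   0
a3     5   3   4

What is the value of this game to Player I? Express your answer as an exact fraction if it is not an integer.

Row minima: a1 → 1, a2 → 0, a3 → 3; maximin = 3.
Column maxima: C1 → 5, C2 → 10, C3 → 4; minimax = 4.
3 ≠ 4, so there is no saddle point; optimal play is mixed.
a1 is strictly dominated by a3, so Player I never plays it.
C1 is strictly dominated by C3 (it gives Player I strictly more in every row), so Player II never plays it.
On the remaining 2×2 (a2, a3 vs C2, C3):
Let Player I play a2 with probability p. Expected payoff against C2: 10p + 3(1−p) = 7p + 3; against C3: 0p + 4(1−p) = −4p + 4.
Setting these equal: 7p + 3 = −4p + 4 ⇒ 11p = 1 ⇒ p = 1/11, and the value is (7)·(1/11) + 3 = 40/11.
For Player II: with q = P(C2), equating a2's and a3's payoffs gives 10q = −q + 4 ⇒ q = 4/11.

40/11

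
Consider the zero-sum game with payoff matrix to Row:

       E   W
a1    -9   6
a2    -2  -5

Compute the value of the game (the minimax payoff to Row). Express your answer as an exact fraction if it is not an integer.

Row minima: a1 → -9, a2 → -5; maximin = -5.
Column maxima: E → -2, W → 6; minimax = -2.
-5 ≠ -2, so there is no saddle point; optimal play is mixed.
Let Row play a1 with probability p. Expected payoff against E: (-9)p + (-2)(1−p) = −7p − 2; against W: 6p + (-5)(1−p) = 11p − 5.
Setting these equal: −7p − 2 = 11p − 5 ⇒ −18p = -3 ⇒ p = 1/6, and the value is (-7)·(1/6) − 2 = -19/6.
For Column: with q = P(E), equating a1's and a2's payoffs gives −15q + 6 = 3q − 5 ⇒ q = 11/18.

-19/6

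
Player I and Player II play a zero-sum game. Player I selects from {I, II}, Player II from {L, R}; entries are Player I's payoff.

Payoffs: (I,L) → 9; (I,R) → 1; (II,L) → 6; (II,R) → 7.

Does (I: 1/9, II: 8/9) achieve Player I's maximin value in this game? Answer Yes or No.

Yes

Against L this mix gives (1/9)·9 + (8/9)·6 = 19/3.
Against R this mix gives (1/9)·1 + (8/9)·7 = 19/3.
All of Player II's active replies (L, R) yield 19/3, and no column does worse for Player I. The mix makes Player II indifferent and guarantees 19/3, so it is optimal.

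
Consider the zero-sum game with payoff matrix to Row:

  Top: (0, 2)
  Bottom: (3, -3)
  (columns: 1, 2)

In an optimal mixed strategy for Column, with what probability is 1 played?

5/8

Row minima: Top → 0, Bottom → -3; maximin = 0.
Column maxima: 1 → 3, 2 → 2; minimax = 2.
0 ≠ 2, so there is no saddle point; optimal play is mixed.
Let Row play Top with probability p. Expected payoff against 1: 0p + 3(1−p) = −3p + 3; against 2: 2p + (-3)(1−p) = 5p − 3.
Setting these equal: −3p + 3 = 5p − 3 ⇒ −8p = -6 ⇒ p = 3/4, and the value is (-3)·(3/4) + 3 = 3/4.
For Column: with q = P(1), equating Top's and Bottom's payoffs gives −2q + 2 = 6q − 3 ⇒ q = 5/8.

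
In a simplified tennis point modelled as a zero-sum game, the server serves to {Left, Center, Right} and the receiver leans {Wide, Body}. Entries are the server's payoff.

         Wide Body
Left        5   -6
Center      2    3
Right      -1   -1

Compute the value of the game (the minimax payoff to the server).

9/4

Row minima: Left → -6, Center → 2, Right → -1; maximin = 2.
Column maxima: Wide → 5, Body → 3; minimax = 3.
2 ≠ 3, so there is no saddle point; optimal play is mixed.
Right is strictly dominated by Center, so the server never plays it.
On the remaining 2×2 (Left, Center vs Wide, Body):
Let the server play Left with probability p. Expected payoff against Wide: 5p + 2(1−p) = 3p + 2; against Body: (-6)p + 3(1−p) = −9p + 3.
Setting these equal: 3p + 2 = −9p + 3 ⇒ 12p = 1 ⇒ p = 1/12, and the value is (3)·(1/12) + 2 = 9/4.
For the receiver: with q = P(Wide), equating Left's and Center's payoffs gives 11q − 6 = −q + 3 ⇒ q = 3/4.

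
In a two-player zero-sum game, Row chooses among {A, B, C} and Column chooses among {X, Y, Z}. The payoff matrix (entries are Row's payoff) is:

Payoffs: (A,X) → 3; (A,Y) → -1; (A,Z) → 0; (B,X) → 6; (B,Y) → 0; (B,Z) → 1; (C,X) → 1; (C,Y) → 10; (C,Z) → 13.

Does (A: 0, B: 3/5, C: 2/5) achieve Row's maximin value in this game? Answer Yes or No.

Yes

Against X this mix gives (3/5)·6 + (2/5)·1 = 4.
Against Y this mix gives (3/5)·0 + (2/5)·10 = 4.
Against Z this mix gives (3/5)·1 + (2/5)·13 = 29/5.
All of Column's active replies (X, Y) yield 4, and no column does worse for Row. The mix makes Column indifferent and guarantees 4, so it is optimal.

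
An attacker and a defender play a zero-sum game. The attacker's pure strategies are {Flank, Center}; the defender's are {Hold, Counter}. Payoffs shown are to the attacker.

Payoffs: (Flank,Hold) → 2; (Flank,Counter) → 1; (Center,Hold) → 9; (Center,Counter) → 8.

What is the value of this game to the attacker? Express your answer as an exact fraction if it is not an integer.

Row minima: Flank → 1, Center → 8; maximin = 8.
Column maxima: Hold → 9, Counter → 8; minimax = 8.
Since maximin = minimax = 8, there is a saddle point and the value is 8.

8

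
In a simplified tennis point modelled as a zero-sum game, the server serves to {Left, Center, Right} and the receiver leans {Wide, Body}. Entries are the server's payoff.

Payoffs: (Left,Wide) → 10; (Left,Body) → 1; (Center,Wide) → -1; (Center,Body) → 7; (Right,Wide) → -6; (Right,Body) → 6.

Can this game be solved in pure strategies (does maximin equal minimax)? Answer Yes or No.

No

Row minima: Left → 1, Center → -1, Right → -6; maximin = 1.
Column maxima: Wide → 10, Body → 7; minimax = 7.
1 ≠ 7, so no pure-strategy equilibrium exists.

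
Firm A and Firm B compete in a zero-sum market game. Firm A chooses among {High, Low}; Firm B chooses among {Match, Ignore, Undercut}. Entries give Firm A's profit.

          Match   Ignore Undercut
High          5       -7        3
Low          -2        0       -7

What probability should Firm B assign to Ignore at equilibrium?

10/17

Row minima: High → -7, Low → -7; maximin = -7.
Column maxima: Match → 5, Ignore → 0, Undercut → 3; minimax = 0.
-7 ≠ 0, so there is no saddle point; optimal play is mixed.
Match is strictly dominated by Undercut (it gives Firm A strictly more in every row), so Firm B never plays it.
On the remaining 2×2 (High, Low vs Ignore, Undercut):
Let Firm A play High with probability p. Expected payoff against Ignore: (-7)p + 0(1−p) = −7p; against Undercut: 3p + (-7)(1−p) = 10p − 7.
Setting these equal: −7p = 10p − 7 ⇒ −17p = -7 ⇒ p = 7/17, and the value is (-7)·(7/17) = -49/17.
For Firm B: with q = P(Ignore), equating High's and Low's payoffs gives −10q + 3 = 7q − 7 ⇒ q = 10/17.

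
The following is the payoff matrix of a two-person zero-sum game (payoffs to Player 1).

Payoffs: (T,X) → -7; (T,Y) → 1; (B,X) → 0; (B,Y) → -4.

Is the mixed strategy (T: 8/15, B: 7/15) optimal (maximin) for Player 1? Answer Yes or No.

Against X this mix gives (8/15)·(-7) + (7/15)·0 = -56/15.
Against Y this mix gives (8/15)·1 + (7/15)·(-4) = -4/3.
Player 2 will play X, holding Player 1 to -56/15. Shifting weight toward the row that does better against X would raise this floor (the equalizing mix achieves -7/3 against both X and Y), so the proposed strategy is not optimal.

No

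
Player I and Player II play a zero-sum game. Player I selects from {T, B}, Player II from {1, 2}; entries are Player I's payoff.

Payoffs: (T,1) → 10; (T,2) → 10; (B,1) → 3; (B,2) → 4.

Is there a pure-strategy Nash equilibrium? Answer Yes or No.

Yes

Row minima: T → 10, B → 3; maximin = 10.
Column maxima: 1 → 10, 2 → 10; minimax = 10.
maximin = minimax = 10, so a saddle point exists.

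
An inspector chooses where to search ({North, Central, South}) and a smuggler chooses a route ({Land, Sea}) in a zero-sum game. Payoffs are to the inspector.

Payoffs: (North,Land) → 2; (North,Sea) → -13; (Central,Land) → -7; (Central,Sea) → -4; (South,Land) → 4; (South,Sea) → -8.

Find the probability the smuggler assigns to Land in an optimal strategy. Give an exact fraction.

4/15

Row minima: North → -13, Central → -7, South → -8; maximin = -7.
Column maxima: Land → 4, Sea → -4; minimax = -4.
-7 ≠ -4, so there is no saddle point; optimal play is mixed.
North is strictly dominated by South, so the inspector never plays it.
On the remaining 2×2 (Central, South vs Land, Sea):
Let the inspector play Central with probability p. Expected payoff against Land: (-7)p + 4(1−p) = −11p + 4; against Sea: (-4)p + (-8)(1−p) = 4p − 8.
Setting these equal: −11p + 4 = 4p − 8 ⇒ −15p = -12 ⇒ p = 4/5, and the value is (-11)·(4/5) + 4 = -24/5.
For the smuggler: with q = P(Land), equating Central's and South's payoffs gives −3q − 4 = 12q − 8 ⇒ q = 4/15.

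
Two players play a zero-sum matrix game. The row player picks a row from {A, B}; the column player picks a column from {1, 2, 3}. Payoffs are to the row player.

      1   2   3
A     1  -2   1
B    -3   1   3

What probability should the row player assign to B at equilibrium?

3/7

Row minima: A → -2, B → -3; maximin = -2.
Column maxima: 1 → 1, 2 → 1, 3 → 3; minimax = 1.
-2 ≠ 1, so there is no saddle point; optimal play is mixed.
3 is strictly dominated by 2 (it gives the row player strictly more in every row), so the column player never plays it.
On the remaining 2×2 (A, B vs 1, 2):
Let the row player play A with probability p. Expected payoff against 1: 1p + (-3)(1−p) = 4p − 3; against 2: (-2)p + 1(1−p) = −3p + 1.
Setting these equal: 4p − 3 = −3p + 1 ⇒ 7p = 4 ⇒ p = 4/7, and the value is (4)·(4/7) − 3 = -5/7.
For the column player: with q = P(1), equating A's and B's payoffs gives 3q − 2 = −4q + 1 ⇒ q = 3/7.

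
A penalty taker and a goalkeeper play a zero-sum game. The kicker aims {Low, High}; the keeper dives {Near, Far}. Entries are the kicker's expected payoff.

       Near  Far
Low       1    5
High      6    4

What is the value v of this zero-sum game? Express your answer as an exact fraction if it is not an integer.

13/3

Row minima: Low → 1, High → 4; maximin = 4.
Column maxima: Near → 6, Far → 5; minimax = 5.
4 ≠ 5, so there is no saddle point; optimal play is mixed.
Let the kicker play Low with probability p. Expected payoff against Near: 1p + 6(1−p) = −5p + 6; against Far: 5p + 4(1−p) = p + 4.
Setting these equal: −5p + 6 = p + 4 ⇒ −6p = -2 ⇒ p = 1/3, and the value is (-5)·(1/3) + 6 = 13/3.
For the keeper: with q = P(Near), equating Low's and High's payoffs gives −4q + 5 = 2q + 4 ⇒ q = 1/6.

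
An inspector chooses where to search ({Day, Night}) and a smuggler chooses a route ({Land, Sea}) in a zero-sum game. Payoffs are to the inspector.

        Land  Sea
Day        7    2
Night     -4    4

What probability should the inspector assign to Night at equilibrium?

5/13

Row minima: Day → 2, Night → -4; maximin = 2.
Column maxima: Land → 7, Sea → 4; minimax = 4.
2 ≠ 4, so there is no saddle point; optimal play is mixed.
Let the inspector play Day with probability p. Expected payoff against Land: 7p + (-4)(1−p) = 11p − 4; against Sea: 2p + 4(1−p) = −2p + 4.
Setting these equal: 11p − 4 = −2p + 4 ⇒ 13p = 8 ⇒ p = 8/13, and the value is (11)·(8/13) − 4 = 36/13.
For the smuggler: with q = P(Land), equating Day's and Night's payoffs gives 5q + 2 = −8q + 4 ⇒ q = 2/13.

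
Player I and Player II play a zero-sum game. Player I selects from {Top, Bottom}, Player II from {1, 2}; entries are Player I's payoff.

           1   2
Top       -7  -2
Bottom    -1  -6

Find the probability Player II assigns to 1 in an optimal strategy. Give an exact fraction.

Row minima: Top → -7, Bottom → -6; maximin = -6.
Column maxima: 1 → -1, 2 → -2; minimax = -2.
-6 ≠ -2, so there is no saddle point; optimal play is mixed.
Let Player I play Top with probability p. Expected payoff against 1: (-7)p + (-1)(1−p) = −6p − 1; against 2: (-2)p + (-6)(1−p) = 4p − 6.
Setting these equal: −6p − 1 = 4p − 6 ⇒ −10p = -5 ⇒ p = 1/2, and the value is (-6)·(1/2) − 1 = -4.
For Player II: with q = P(1), equating Top's and Bottom's payoffs gives −5q − 2 = 5q − 6 ⇒ q = 2/5.

2/5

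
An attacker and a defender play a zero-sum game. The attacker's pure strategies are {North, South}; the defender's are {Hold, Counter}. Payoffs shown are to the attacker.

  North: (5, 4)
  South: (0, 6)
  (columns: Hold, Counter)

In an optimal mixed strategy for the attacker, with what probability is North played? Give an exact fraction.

6/7

Row minima: North → 4, South → 0; maximin = 4.
Column maxima: Hold → 5, Counter → 6; minimax = 5.
4 ≠ 5, so there is no saddle point; optimal play is mixed.
Let the attacker play North with probability p. Expected payoff against Hold: 5p + 0(1−p) = 5p; against Counter: 4p + 6(1−p) = −2p + 6.
Setting these equal: 5p = −2p + 6 ⇒ 7p = 6 ⇒ p = 6/7, and the value is (5)·(6/7) = 30/7.
For the defender: with q = P(Hold), equating North's and South's payoffs gives q + 4 = −6q + 6 ⇒ q = 2/7.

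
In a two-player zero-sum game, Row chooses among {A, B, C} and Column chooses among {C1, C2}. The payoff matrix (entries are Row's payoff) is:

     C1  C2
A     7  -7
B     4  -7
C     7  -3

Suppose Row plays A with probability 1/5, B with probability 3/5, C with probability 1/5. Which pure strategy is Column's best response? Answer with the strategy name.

If Column plays C1, Row's expected payoff is (1/5)·7 + (3/5)·4 + (1/5)·7 = 26/5.
If Column plays C2, Row's expected payoff is (1/5)·(-7) + (3/5)·(-7) + (1/5)·(-3) = -31/5.
Column minimizes Row's payoff; the smallest is -31/5, so the best response is C2.

C2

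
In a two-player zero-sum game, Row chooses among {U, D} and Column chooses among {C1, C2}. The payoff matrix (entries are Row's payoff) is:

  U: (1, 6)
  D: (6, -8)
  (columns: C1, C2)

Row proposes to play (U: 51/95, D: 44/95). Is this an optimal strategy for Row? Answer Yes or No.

No

Against C1 this mix gives (51/95)·1 + (44/95)·6 = 63/19.
Against C2 this mix gives (51/95)·6 + (44/95)·(-8) = -46/95.
Column will play C2, holding Row to -46/95. Shifting weight toward the row that does better against C2 would raise this floor (the equalizing mix achieves 44/19 against both C2 and C1), so the proposed strategy is not optimal.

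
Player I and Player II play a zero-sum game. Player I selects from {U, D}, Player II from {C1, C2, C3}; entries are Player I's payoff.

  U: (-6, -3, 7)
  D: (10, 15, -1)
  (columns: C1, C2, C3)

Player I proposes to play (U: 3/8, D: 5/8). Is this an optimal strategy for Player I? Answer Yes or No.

No

Against C1 this mix gives (3/8)·(-6) + (5/8)·10 = 4.
Against C2 this mix gives (3/8)·(-3) + (5/8)·15 = 33/4.
Against C3 this mix gives (3/8)·7 + (5/8)·(-1) = 2.
Player II will play C3, holding Player I to 2. Shifting weight toward the row that does better against C3 would raise this floor (the equalizing mix achieves 8/3 against both C3 and C1), so the proposed strategy is not optimal.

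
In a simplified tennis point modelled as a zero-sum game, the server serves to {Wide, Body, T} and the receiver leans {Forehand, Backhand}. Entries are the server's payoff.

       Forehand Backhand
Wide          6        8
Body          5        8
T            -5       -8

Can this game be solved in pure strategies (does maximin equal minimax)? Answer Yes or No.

Row minima: Wide → 6, Body → 5, T → -8; maximin = 6.
Column maxima: Forehand → 6, Backhand → 8; minimax = 6.
maximin = minimax = 6, so a saddle point exists.

Yes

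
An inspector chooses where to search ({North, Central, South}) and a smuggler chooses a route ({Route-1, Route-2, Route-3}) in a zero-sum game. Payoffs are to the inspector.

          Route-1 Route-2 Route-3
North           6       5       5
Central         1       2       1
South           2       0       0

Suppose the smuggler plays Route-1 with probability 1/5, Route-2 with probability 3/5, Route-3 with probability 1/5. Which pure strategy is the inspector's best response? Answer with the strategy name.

Expected payoff of North: (1/5)·6 + (3/5)·5 + (1/5)·5 = 26/5.
Expected payoff of Central: (1/5)·1 + (3/5)·2 + (1/5)·1 = 8/5.
Expected payoff of South: (1/5)·2 + (3/5)·0 + (1/5)·0 = 2/5.
The largest is 26/5, so the inspector's best response is North.

North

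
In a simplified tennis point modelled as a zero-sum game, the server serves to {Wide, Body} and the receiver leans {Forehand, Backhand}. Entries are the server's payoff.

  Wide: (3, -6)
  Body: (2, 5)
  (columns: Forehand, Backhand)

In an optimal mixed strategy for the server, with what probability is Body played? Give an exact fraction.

3/4

Row minima: Wide → -6, Body → 2; maximin = 2.
Column maxima: Forehand → 3, Backhand → 5; minimax = 3.
2 ≠ 3, so there is no saddle point; optimal play is mixed.
Let the server play Wide with probability p. Expected payoff against Forehand: 3p + 2(1−p) = p + 2; against Backhand: (-6)p + 5(1−p) = −11p + 5.
Setting these equal: p + 2 = −11p + 5 ⇒ 12p = 3 ⇒ p = 1/4, and the value is (1)·(1/4) + 2 = 9/4.
For the receiver: with q = P(Forehand), equating Wide's and Body's payoffs gives 9q − 6 = −3q + 5 ⇒ q = 11/12.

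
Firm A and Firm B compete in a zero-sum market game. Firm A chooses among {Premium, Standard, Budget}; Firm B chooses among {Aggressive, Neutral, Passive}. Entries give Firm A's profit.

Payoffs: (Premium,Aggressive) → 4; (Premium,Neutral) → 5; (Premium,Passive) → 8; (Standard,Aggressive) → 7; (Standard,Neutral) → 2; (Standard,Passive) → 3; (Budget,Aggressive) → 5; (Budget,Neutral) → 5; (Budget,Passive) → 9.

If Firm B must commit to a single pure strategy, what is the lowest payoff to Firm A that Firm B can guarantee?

Column maxima: Aggressive → 7, Neutral → 5, Passive → 9.
The smallest of these is 5.

5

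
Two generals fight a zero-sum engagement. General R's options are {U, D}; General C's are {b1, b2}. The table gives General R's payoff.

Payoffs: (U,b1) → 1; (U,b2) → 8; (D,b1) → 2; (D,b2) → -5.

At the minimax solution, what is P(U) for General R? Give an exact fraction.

Row minima: U → 1, D → -5; maximin = 1.
Column maxima: b1 → 2, b2 → 8; minimax = 2.
1 ≠ 2, so there is no saddle point; optimal play is mixed.
Let General R play U with probability p. Expected payoff against b1: 1p + 2(1−p) = −p + 2; against b2: 8p + (-5)(1−p) = 13p − 5.
Setting these equal: −p + 2 = 13p − 5 ⇒ −14p = -7 ⇒ p = 1/2, and the value is (-1)·(1/2) + 2 = 3/2.
For General C: with q = P(b1), equating U's and D's payoffs gives −7q + 8 = 7q − 5 ⇒ q = 13/14.

1/2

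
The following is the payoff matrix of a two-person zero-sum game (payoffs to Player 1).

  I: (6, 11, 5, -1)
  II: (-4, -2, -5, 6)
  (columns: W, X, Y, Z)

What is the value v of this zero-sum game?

25/17

Row minima: I → -1, II → -5; maximin = -1.
Column maxima: W → 6, X → 11, Y → 5, Z → 6; minimax = 5.
-1 ≠ 5, so there is no saddle point; optimal play is mixed.
W is strictly dominated by Y (it gives Player 1 strictly more in every row), so Player 2 never plays it.
X is strictly dominated by Y (it gives Player 1 strictly more in every row), so Player 2 never plays it.
On the remaining 2×2 (I, II vs Y, Z):
Let Player 1 play I with probability p. Expected payoff against Y: 5p + (-5)(1−p) = 10p − 5; against Z: (-1)p + 6(1−p) = −7p + 6.
Setting these equal: 10p − 5 = −7p + 6 ⇒ 17p = 11 ⇒ p = 11/17, and the value is (10)·(11/17) − 5 = 25/17.
For Player 2: with q = P(Y), equating I's and II's payoffs gives 6q − 1 = −11q + 6 ⇒ q = 7/17.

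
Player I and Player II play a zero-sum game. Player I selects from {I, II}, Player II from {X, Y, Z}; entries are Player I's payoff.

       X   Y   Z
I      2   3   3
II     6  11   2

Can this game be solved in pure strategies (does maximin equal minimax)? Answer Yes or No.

No

Row minima: I → 2, II → 2; maximin = 2.
Column maxima: X → 6, Y → 11, Z → 3; minimax = 3.
2 ≠ 3, so no pure-strategy equilibrium exists.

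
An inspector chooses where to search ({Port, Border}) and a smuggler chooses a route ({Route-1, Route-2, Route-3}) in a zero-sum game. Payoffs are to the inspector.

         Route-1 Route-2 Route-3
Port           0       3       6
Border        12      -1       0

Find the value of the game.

9/4

Row minima: Port → 0, Border → -1; maximin = 0.
Column maxima: Route-1 → 12, Route-2 → 3, Route-3 → 6; minimax = 3.
0 ≠ 3, so there is no saddle point; optimal play is mixed.
Route-3 is strictly dominated by Route-2 (it gives the inspector strictly more in every row), so the smuggler never plays it.
On the remaining 2×2 (Port, Border vs Route-1, Route-2):
Let the inspector play Port with probability p. Expected payoff against Route-1: 0p + 12(1−p) = −12p + 12; against Route-2: 3p + (-1)(1−p) = 4p − 1.
Setting these equal: −12p + 12 = 4p − 1 ⇒ −16p = -13 ⇒ p = 13/16, and the value is (-12)·(13/16) + 12 = 9/4.
For the smuggler: with q = P(Route-1), equating Port's and Border's payoffs gives −3q + 3 = 13q − 1 ⇒ q = 1/4.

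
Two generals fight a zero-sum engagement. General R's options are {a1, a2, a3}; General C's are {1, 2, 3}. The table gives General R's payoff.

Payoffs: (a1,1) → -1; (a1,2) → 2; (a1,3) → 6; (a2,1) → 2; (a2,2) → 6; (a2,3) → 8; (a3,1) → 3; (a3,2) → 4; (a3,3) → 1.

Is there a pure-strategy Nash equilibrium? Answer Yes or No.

Row minima: a1 → -1, a2 → 2, a3 → 1; maximin = 2.
Column maxima: 1 → 3, 2 → 6, 3 → 8; minimax = 3.
2 ≠ 3, so no pure-strategy equilibrium exists.

No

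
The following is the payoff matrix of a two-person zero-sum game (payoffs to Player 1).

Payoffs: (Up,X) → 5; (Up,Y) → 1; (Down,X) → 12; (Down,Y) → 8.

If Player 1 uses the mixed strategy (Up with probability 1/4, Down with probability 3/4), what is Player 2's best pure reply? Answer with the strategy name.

Y

If Player 2 plays X, Player 1's expected payoff is (1/4)·5 + (3/4)·12 = 41/4.
If Player 2 plays Y, Player 1's expected payoff is (1/4)·1 + (3/4)·8 = 25/4.
Player 2 minimizes Player 1's payoff; the smallest is 25/4, so the best response is Y.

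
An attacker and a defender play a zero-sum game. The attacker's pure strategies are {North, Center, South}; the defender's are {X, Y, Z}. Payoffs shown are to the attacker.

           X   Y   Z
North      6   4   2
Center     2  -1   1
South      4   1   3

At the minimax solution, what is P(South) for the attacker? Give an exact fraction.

1/2

Row minima: North → 2, Center → -1, South → 1; maximin = 2.
Column maxima: X → 6, Y → 4, Z → 3; minimax = 3.
2 ≠ 3, so there is no saddle point; optimal play is mixed.
Center is strictly dominated by North, so the attacker never plays it.
X is strictly dominated by Y (it gives the attacker strictly more in every row), so the defender never plays it.
On the remaining 2×2 (North, South vs Y, Z):
Let the attacker play North with probability p. Expected payoff against Y: 4p + 1(1−p) = 3p + 1; against Z: 2p + 3(1−p) = −p + 3.
Setting these equal: 3p + 1 = −p + 3 ⇒ 4p = 2 ⇒ p = 1/2, and the value is (3)·(1/2) + 1 = 5/2.
For the defender: with q = P(Y), equating North's and South's payoffs gives 2q + 2 = −2q + 3 ⇒ q = 1/4.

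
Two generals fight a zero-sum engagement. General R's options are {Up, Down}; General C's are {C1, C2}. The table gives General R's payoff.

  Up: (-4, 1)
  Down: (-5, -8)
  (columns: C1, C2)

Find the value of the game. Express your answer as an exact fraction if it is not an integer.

Row minima: Up → -4, Down → -8; maximin = -4.
Column maxima: C1 → -4, C2 → 1; minimax = -4.
Since maximin = minimax = -4, there is a saddle point and the value is -4.

-4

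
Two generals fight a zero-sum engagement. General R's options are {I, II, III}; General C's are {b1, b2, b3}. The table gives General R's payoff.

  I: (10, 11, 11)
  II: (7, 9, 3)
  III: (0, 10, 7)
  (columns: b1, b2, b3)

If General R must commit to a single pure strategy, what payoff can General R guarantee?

10

Row minima: I → 10, II → 3, III → 0.
The best of these is 10.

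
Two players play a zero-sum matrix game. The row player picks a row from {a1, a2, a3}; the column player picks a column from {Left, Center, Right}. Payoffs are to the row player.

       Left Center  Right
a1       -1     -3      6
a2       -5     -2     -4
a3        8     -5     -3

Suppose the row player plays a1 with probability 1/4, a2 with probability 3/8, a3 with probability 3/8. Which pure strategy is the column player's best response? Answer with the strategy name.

If the column player plays Left, the row player's expected payoff is (1/4)·(-1) + (3/8)·(-5) + (3/8)·8 = 7/8.
If the column player plays Center, the row player's expected payoff is (1/4)·(-3) + (3/8)·(-2) + (3/8)·(-5) = -27/8.
If the column player plays Right, the row player's expected payoff is (1/4)·6 + (3/8)·(-4) + (3/8)·(-3) = -9/8.
The column player minimizes the row player's payoff; the smallest is -27/8, so the best response is Center.

Center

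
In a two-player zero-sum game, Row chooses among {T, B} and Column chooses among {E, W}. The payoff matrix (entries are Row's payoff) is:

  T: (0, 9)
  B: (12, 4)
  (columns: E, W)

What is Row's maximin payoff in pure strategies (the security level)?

4

Row minima: T → 0, B → 4.
The best of these is 4.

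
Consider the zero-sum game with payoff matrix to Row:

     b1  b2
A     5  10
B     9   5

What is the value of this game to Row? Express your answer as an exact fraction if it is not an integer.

Row minima: A → 5, B → 5; maximin = 5.
Column maxima: b1 → 9, b2 → 10; minimax = 9.
5 ≠ 9, so there is no saddle point; optimal play is mixed.
Let Row play A with probability p. Expected payoff against b1: 5p + 9(1−p) = −4p + 9; against b2: 10p + 5(1−p) = 5p + 5.
Setting these equal: −4p + 9 = 5p + 5 ⇒ −9p = -4 ⇒ p = 4/9, and the value is (-4)·(4/9) + 9 = 65/9.
For Column: with q = P(b1), equating A's and B's payoffs gives −5q + 10 = 4q + 5 ⇒ q = 5/9.

65/9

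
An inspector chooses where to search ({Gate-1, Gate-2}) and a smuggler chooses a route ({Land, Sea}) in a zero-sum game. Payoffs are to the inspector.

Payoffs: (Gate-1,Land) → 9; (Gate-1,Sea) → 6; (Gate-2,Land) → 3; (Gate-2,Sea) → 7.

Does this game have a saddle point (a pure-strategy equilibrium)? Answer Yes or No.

Row minima: Gate-1 → 6, Gate-2 → 3; maximin = 6.
Column maxima: Land → 9, Sea → 7; minimax = 7.
6 ≠ 7, so no pure-strategy equilibrium exists.

No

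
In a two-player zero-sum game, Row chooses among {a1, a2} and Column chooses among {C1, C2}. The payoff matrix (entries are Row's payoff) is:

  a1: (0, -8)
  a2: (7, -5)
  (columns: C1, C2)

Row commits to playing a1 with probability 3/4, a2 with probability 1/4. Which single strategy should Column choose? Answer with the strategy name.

If Column plays C1, Row's expected payoff is (3/4)·0 + (1/4)·7 = 7/4.
If Column plays C2, Row's expected payoff is (3/4)·(-8) + (1/4)·(-5) = -29/4.
Column minimizes Row's payoff; the smallest is -29/4, so the best response is C2.

C2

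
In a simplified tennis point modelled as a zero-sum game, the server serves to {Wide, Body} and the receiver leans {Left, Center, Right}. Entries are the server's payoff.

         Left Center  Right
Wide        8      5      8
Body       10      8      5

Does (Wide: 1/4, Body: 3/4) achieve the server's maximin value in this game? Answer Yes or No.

No

Against Left this mix gives (1/4)·8 + (3/4)·10 = 19/2.
Against Center this mix gives (1/4)·5 + (3/4)·8 = 29/4.
Against Right this mix gives (1/4)·8 + (3/4)·5 = 23/4.
The receiver will play Right, holding the server to 23/4. Shifting weight toward the row that does better against Right would raise this floor (the equalizing mix achieves 13/2 against both Right and Center), so the proposed strategy is not optimal.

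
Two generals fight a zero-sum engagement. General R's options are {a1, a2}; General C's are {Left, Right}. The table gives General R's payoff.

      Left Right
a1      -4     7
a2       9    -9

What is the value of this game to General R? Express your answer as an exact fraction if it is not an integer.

Row minima: a1 → -4, a2 → -9; maximin = -4.
Column maxima: Left → 9, Right → 7; minimax = 7.
-4 ≠ 7, so there is no saddle point; optimal play is mixed.
Let General R play a1 with probability p. Expected payoff against Left: (-4)p + 9(1−p) = −13p + 9; against Right: 7p + (-9)(1−p) = 16p − 9.
Setting these equal: −13p + 9 = 16p − 9 ⇒ −29p = -18 ⇒ p = 18/29, and the value is (-13)·(18/29) + 9 = 27/29.
For General C: with q = P(Left), equating a1's and a2's payoffs gives −11q + 7 = 18q − 9 ⇒ q = 16/29.

27/29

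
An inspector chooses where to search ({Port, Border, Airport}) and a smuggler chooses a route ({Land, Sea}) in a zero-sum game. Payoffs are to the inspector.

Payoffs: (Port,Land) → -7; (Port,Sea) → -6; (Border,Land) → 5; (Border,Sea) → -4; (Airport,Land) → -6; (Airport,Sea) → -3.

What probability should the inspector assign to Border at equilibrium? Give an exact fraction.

Row minima: Port → -7, Border → -4, Airport → -6; maximin = -4.
Column maxima: Land → 5, Sea → -3; minimax = -3.
-4 ≠ -3, so there is no saddle point; optimal play is mixed.
Port is strictly dominated by Border, so the inspector never plays it.
On the remaining 2×2 (Border, Airport vs Land, Sea):
Let the inspector play Border with probability p. Expected payoff against Land: 5p + (-6)(1−p) = 11p − 6; against Sea: (-4)p + (-3)(1−p) = −p − 3.
Setting these equal: 11p − 6 = −p − 3 ⇒ 12p = 3 ⇒ p = 1/4, and the value is (11)·(1/4) − 6 = -13/4.
For the smuggler: with q = P(Land), equating Border's and Airport's payoffs gives 9q − 4 = −3q − 3 ⇒ q = 1/12.

1/4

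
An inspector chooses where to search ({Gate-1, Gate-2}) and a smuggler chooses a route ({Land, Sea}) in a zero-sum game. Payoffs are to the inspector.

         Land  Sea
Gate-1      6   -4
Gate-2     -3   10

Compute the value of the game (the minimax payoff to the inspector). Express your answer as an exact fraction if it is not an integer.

48/23

Row minima: Gate-1 → -4, Gate-2 → -3; maximin = -3.
Column maxima: Land → 6, Sea → 10; minimax = 6.
-3 ≠ 6, so there is no saddle point; optimal play is mixed.
Let the inspector play Gate-1 with probability p. Expected payoff against Land: 6p + (-3)(1−p) = 9p − 3; against Sea: (-4)p + 10(1−p) = −14p + 10.
Setting these equal: 9p − 3 = −14p + 10 ⇒ 23p = 13 ⇒ p = 13/23, and the value is (9)·(13/23) − 3 = 48/23.
For the smuggler: with q = P(Land), equating Gate-1's and Gate-2's payoffs gives 10q − 4 = −13q + 10 ⇒ q = 14/23.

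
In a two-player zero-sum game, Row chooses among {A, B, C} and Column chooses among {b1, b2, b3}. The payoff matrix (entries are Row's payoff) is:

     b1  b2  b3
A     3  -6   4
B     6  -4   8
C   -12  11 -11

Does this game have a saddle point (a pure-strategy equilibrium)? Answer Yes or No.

Row minima: A → -6, B → -4, C → -12; maximin = -4.
Column maxima: b1 → 6, b2 → 11, b3 → 8; minimax = 6.
-4 ≠ 6, so no pure-strategy equilibrium exists.

No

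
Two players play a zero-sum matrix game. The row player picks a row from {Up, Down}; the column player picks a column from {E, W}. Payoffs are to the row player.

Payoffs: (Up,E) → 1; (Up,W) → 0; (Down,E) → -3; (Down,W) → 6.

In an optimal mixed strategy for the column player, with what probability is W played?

2/5

Row minima: Up → 0, Down → -3; maximin = 0.
Column maxima: E → 1, W → 6; minimax = 1.
0 ≠ 1, so there is no saddle point; optimal play is mixed.
Let the row player play Up with probability p. Expected payoff against E: 1p + (-3)(1−p) = 4p − 3; against W: 0p + 6(1−p) = −6p + 6.
Setting these equal: 4p − 3 = −6p + 6 ⇒ 10p = 9 ⇒ p = 9/10, and the value is (4)·(9/10) − 3 = 3/5.
For the column player: with q = P(E), equating Up's and Down's payoffs gives q = −9q + 6 ⇒ q = 3/5.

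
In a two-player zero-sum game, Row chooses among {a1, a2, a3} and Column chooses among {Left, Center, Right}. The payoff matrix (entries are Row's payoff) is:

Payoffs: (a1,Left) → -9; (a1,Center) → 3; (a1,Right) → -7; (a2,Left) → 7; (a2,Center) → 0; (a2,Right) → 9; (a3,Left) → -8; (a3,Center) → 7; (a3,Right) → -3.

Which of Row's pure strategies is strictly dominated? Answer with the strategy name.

a1

a3 gives a strictly higher payoff than a1 against every column: -8 > -9, 7 > 3, -3 > -7.
So a1 is strictly dominated and Row never plays it.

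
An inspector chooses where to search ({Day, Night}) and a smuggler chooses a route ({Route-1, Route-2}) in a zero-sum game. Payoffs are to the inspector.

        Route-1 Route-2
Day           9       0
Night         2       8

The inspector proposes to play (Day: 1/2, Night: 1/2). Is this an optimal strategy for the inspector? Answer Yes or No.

Against Route-1 this mix gives (1/2)·9 + (1/2)·2 = 11/2.
Against Route-2 this mix gives (1/2)·0 + (1/2)·8 = 4.
The smuggler will play Route-2, holding the inspector to 4. Shifting weight toward the row that does better against Route-2 would raise this floor (the equalizing mix achieves 24/5 against both Route-2 and Route-1), so the proposed strategy is not optimal.

No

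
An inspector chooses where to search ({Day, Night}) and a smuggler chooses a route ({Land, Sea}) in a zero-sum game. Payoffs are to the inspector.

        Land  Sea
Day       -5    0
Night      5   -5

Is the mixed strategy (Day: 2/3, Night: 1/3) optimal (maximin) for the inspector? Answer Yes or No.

Against Land this mix gives (2/3)·(-5) + (1/3)·5 = -5/3.
Against Sea this mix gives (2/3)·0 + (1/3)·(-5) = -5/3.
All of the smuggler's active replies (Land, Sea) yield -5/3, and no column does worse for the inspector. The mix makes the smuggler indifferent and guarantees -5/3, so it is optimal.

Yes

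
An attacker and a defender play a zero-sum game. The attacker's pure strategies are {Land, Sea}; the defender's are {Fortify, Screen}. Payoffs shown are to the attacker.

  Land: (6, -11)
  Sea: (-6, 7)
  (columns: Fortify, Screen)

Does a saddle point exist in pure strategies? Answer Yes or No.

No

Row minima: Land → -11, Sea → -6; maximin = -6.
Column maxima: Fortify → 6, Screen → 7; minimax = 6.
-6 ≠ 6, so no pure-strategy equilibrium exists.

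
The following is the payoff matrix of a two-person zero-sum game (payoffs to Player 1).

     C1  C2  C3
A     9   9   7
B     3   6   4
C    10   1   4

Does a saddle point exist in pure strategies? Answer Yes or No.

Row minima: A → 7, B → 3, C → 1; maximin = 7.
Column maxima: C1 → 10, C2 → 9, C3 → 7; minimax = 7.
maximin = minimax = 7, so a saddle point exists.

Yes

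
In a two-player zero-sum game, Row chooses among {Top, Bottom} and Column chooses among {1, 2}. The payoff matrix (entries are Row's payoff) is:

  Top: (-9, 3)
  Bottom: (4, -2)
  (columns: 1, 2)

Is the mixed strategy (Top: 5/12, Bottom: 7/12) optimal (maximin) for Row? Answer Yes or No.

Against 1 this mix gives (5/12)·(-9) + (7/12)·4 = -17/12.
Against 2 this mix gives (5/12)·3 + (7/12)·(-2) = 1/12.
Column will play 1, holding Row to -17/12. Shifting weight toward the row that does better against 1 would raise this floor (the equalizing mix achieves -1/3 against both 1 and 2), so the proposed strategy is not optimal.

No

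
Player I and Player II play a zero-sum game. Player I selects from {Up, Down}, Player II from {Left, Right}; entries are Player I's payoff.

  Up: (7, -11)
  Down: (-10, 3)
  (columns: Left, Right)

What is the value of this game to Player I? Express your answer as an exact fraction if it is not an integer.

Row minima: Up → -11, Down → -10; maximin = -10.
Column maxima: Left → 7, Right → 3; minimax = 3.
-10 ≠ 3, so there is no saddle point; optimal play is mixed.
Let Player I play Up with probability p. Expected payoff against Left: 7p + (-10)(1−p) = 17p − 10; against Right: (-11)p + 3(1−p) = −14p + 3.
Setting these equal: 17p − 10 = −14p + 3 ⇒ 31p = 13 ⇒ p = 13/31, and the value is (17)·(13/31) − 10 = -89/31.
For Player II: with q = P(Left), equating Up's and Down's payoffs gives 18q − 11 = −13q + 3 ⇒ q = 14/31.

-89/31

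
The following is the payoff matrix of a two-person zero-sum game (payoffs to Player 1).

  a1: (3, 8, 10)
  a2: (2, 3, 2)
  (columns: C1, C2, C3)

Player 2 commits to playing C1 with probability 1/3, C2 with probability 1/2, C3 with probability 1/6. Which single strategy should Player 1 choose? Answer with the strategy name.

a1

Expected payoff of a1: (1/3)·3 + (1/2)·8 + (1/6)·10 = 20/3.
Expected payoff of a2: (1/3)·2 + (1/2)·3 + (1/6)·2 = 5/2.
The largest is 20/3, so Player 1's best response is a1.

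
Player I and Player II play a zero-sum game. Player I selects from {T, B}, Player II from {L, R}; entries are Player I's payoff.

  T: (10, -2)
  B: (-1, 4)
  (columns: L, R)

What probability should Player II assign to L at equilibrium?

6/17

Row minima: T → -2, B → -1; maximin = -1.
Column maxima: L → 10, R → 4; minimax = 4.
-1 ≠ 4, so there is no saddle point; optimal play is mixed.
Let Player I play T with probability p. Expected payoff against L: 10p + (-1)(1−p) = 11p − 1; against R: (-2)p + 4(1−p) = −6p + 4.
Setting these equal: 11p − 1 = −6p + 4 ⇒ 17p = 5 ⇒ p = 5/17, and the value is (11)·(5/17) − 1 = 38/17.
For Player II: with q = P(L), equating T's and B's payoffs gives 12q − 2 = −5q + 4 ⇒ q = 6/17.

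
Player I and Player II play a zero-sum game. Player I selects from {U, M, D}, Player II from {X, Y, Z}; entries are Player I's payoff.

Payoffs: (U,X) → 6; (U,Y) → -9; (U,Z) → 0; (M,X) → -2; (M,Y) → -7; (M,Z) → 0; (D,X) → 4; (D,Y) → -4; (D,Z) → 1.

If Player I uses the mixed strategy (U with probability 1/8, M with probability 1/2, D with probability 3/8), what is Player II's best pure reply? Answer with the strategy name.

Y

If Player II plays X, Player I's expected payoff is (1/8)·6 + (1/2)·(-2) + (3/8)·4 = 5/4.
If Player II plays Y, Player I's expected payoff is (1/8)·(-9) + (1/2)·(-7) + (3/8)·(-4) = -49/8.
If Player II plays Z, Player I's expected payoff is (1/8)·0 + (1/2)·0 + (3/8)·1 = 3/8.
Player II minimizes Player I's payoff; the smallest is -49/8, so the best response is Y.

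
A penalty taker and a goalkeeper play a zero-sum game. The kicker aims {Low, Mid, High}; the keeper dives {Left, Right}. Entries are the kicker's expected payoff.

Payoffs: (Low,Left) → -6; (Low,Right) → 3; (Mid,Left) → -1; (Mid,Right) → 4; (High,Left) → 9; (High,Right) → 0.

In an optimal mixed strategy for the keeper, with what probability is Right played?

5/7

Row minima: Low → -6, Mid → -1, High → 0; maximin = 0.
Column maxima: Left → 9, Right → 4; minimax = 4.
0 ≠ 4, so there is no saddle point; optimal play is mixed.
Low is strictly dominated by Mid, so the kicker never plays it.
On the remaining 2×2 (Mid, High vs Left, Right):
Let the kicker play Mid with probability p. Expected payoff against Left: (-1)p + 9(1−p) = −10p + 9; against Right: 4p + 0(1−p) = 4p.
Setting these equal: −10p + 9 = 4p ⇒ −14p = -9 ⇒ p = 9/14, and the value is (-10)·(9/14) + 9 = 18/7.
For the keeper: with q = P(Left), equating Mid's and High's payoffs gives −5q + 4 = 9q ⇒ q = 2/7.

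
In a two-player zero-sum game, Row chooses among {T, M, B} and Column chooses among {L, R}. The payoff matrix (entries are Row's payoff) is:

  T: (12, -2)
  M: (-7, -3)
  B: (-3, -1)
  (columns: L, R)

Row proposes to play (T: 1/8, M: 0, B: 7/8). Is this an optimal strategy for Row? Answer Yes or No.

Yes

Against L this mix gives (1/8)·12 + (7/8)·(-3) = -9/8.
Against R this mix gives (1/8)·(-2) + (7/8)·(-1) = -9/8.
All of Column's active replies (L, R) yield -9/8, and no column does worse for Row. The mix makes Column indifferent and guarantees -9/8, so it is optimal.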